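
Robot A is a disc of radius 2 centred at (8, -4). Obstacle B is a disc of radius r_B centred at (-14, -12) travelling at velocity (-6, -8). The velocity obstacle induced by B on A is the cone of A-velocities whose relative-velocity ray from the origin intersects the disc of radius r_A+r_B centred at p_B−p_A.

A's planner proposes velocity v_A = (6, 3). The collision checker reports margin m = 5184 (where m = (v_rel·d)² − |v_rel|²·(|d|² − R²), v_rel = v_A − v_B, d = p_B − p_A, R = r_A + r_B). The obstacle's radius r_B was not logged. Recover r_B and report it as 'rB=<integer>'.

m = 5184
d = (-22, -8);  v_rel = (12, 11),  |v_rel|² = 265
v_rel×d = (12)·(-8) − (11)·(-22) = 146
since m = R²·265 − 146²:  R² = (21316 + 5184) / 265 = 100
R = √100 = 10  ⇒  r_B = 10 − 2 = 8

rB=8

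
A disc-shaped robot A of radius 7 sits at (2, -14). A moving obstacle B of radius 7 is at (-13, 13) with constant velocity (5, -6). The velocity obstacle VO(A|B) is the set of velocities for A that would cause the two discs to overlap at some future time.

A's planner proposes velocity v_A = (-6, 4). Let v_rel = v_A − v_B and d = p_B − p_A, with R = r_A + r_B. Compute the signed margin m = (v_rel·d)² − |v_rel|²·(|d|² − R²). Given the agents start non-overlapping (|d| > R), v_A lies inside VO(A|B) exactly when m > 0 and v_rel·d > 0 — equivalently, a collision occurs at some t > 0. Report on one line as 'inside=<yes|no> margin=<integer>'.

d = (-15, 27),  |d|² = 954;  R = 7+7 = 14,  c = 954−14² = 758
v_rel = (-11, 10),  |v_rel|² = 221;  v_rel·d = (-11)·(-15) + (10)·(27) = 435
221·t² − 870·t + 758 = 0  ⇒  m = 435² − 221·758 = 21707
m = 21707 > 0,  v_rel·d = 435 > 0  ⇒  inside

inside=yes margin=21707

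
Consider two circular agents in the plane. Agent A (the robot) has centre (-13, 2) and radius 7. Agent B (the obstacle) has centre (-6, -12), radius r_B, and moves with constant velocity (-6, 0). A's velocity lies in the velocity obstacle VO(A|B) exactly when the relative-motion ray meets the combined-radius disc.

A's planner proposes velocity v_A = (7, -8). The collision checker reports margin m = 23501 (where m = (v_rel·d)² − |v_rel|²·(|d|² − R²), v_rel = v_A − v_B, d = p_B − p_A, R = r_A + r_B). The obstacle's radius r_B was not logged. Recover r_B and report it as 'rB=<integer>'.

m = 23501
d = (7, -14);  v_rel = (13, -8),  |v_rel|² = 233
v_rel×d = (13)·(-14) − (-8)·(7) = -126
since m = R²·233 − (-126)²:  R² = (15876 + 23501) / 233 = 169
R = √169 = 13  ⇒  r_B = 13 − 7 = 6

rB=6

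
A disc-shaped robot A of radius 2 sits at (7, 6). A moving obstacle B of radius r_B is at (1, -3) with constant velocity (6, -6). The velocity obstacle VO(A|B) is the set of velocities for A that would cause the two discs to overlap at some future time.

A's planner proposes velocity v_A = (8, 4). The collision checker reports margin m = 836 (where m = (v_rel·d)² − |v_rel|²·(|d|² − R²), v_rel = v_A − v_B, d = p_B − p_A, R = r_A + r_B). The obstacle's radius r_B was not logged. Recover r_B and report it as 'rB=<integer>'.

m = 836
d = (-6, -9);  v_rel = (2, 10),  |v_rel|² = 104
v_rel×d = (2)·(-9) − (10)·(-6) = 42
since m = R²·104 − 42²:  R² = (1764 + 836) / 104 = 25
R = √25 = 5  ⇒  r_B = 5 − 2 = 3

rB=3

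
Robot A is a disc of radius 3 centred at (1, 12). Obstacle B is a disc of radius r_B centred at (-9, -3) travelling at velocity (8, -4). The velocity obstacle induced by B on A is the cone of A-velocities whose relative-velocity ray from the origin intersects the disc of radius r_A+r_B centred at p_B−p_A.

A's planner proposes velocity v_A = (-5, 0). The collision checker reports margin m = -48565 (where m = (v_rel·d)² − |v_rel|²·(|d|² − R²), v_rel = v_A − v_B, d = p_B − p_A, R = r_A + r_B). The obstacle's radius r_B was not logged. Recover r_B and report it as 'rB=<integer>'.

m = -48565
d = (-10, -15);  v_rel = (-13, 4),  |v_rel|² = 185
v_rel×d = (-13)·(-15) − (4)·(-10) = 235
since m = R²·185 − 235²:  R² = (55225 + -48565) / 185 = 36
R = √36 = 6  ⇒  r_B = 6 − 3 = 3

rB=3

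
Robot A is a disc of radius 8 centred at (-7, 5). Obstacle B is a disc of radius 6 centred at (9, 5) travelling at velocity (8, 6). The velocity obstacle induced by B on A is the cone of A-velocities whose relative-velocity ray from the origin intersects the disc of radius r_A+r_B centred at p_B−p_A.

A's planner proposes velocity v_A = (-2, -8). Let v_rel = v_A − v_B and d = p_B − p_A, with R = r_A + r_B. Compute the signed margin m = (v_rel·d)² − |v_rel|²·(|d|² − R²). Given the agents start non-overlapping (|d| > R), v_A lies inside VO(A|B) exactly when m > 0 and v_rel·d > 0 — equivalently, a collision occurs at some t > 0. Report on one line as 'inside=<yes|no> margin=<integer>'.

d = (16, 0),  |d|² = 256;  R = 8+6 = 14,  c = 256−14² = 60
v_rel = (-10, -14),  |v_rel|² = 296;  v_rel·d = (-10)·(16) + (-14)·(0) = -160
296·t² + 320·t + 60 = 0  ⇒  m = (-160)² − 296·60 = 7840
m = 7840 > 0,  v_rel·d = -160 < 0  ⇒  outside

inside=no margin=7840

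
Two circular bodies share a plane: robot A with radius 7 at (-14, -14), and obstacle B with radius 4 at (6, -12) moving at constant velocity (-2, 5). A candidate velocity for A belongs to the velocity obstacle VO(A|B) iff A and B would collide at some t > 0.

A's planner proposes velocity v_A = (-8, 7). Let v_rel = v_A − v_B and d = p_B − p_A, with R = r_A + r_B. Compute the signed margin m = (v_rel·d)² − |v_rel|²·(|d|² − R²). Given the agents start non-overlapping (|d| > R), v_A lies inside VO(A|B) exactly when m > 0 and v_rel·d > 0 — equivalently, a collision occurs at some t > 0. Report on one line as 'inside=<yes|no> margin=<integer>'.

d = (20, 2),  |d|² = 404;  R = 7+4 = 11,  c = 404−11² = 283
v_rel = (-6, 2),  |v_rel|² = 40;  v_rel·d = (-6)·(20) + (2)·(2) = -116
40·t² + 232·t + 283 = 0  ⇒  m = (-116)² − 40·283 = 2136
m = 2136 > 0,  v_rel·d = -116 < 0  ⇒  outside

inside=no margin=2136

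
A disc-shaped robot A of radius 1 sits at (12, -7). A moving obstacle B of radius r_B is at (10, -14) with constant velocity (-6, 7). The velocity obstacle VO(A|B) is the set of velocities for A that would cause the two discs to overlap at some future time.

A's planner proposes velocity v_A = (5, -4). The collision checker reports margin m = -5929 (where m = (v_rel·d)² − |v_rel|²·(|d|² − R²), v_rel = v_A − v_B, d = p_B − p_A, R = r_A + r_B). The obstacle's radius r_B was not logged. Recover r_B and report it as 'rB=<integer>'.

m = -5929
d = (-2, -7);  v_rel = (11, -11),  |v_rel|² = 242
v_rel×d = (11)·(-7) − (-11)·(-2) = -99
since m = R²·242 − (-99)²:  R² = (9801 + -5929) / 242 = 16
R = √16 = 4  ⇒  r_B = 4 − 1 = 3

rB=3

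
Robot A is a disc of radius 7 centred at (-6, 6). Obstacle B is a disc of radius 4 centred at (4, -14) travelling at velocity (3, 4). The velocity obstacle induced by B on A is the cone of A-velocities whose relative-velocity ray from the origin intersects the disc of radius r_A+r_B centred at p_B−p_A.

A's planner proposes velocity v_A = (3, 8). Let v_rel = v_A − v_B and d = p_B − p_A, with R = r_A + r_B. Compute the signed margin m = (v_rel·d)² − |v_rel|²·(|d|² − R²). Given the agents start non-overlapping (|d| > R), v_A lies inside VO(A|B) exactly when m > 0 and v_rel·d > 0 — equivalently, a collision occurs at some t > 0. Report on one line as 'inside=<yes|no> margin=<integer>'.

d = (10, -20),  |d|² = 500;  R = 7+4 = 11,  c = 500−11² = 379
v_rel = (0, 4),  |v_rel|² = 16;  v_rel·d = (0)·(10) + (4)·(-20) = -80
16·t² + 160·t + 379 = 0  ⇒  m = (-80)² − 16·379 = 336
m = 336 > 0,  v_rel·d = -80 < 0  ⇒  outside

inside=no margin=336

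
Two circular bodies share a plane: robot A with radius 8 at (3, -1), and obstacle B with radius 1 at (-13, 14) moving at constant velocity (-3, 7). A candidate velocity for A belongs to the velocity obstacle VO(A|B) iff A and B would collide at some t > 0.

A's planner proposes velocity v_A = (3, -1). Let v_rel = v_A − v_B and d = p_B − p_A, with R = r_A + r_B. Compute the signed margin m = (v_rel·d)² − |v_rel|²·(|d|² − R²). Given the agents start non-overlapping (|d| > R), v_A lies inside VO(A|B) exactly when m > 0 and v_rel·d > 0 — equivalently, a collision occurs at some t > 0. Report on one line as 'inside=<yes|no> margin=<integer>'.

d = (-16, 15),  |d|² = 481;  R = 8+1 = 9,  c = 481−9² = 400
v_rel = (6, -8),  |v_rel|² = 100;  v_rel·d = (6)·(-16) + (-8)·(15) = -216
100·t² + 432·t + 400 = 0  ⇒  m = (-216)² − 100·400 = 6656
m = 6656 > 0,  v_rel·d = -216 < 0  ⇒  outside

inside=no margin=6656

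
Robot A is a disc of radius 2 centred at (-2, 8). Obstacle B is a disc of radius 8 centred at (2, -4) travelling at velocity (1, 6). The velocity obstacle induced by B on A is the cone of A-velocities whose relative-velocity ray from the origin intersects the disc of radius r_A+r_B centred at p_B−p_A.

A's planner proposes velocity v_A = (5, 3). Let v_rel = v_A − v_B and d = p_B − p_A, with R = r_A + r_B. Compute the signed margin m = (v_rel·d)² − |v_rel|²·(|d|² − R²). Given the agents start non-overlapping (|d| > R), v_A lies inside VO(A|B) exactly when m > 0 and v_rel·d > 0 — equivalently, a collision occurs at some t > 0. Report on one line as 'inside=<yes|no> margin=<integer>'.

d = (4, -12),  |d|² = 160;  R = 2+8 = 10,  c = 160−10² = 60
v_rel = (4, -3),  |v_rel|² = 25;  v_rel·d = (4)·(4) + (-3)·(-12) = 52
25·t² − 104·t + 60 = 0  ⇒  m = 52² − 25·60 = 1204
m = 1204 > 0,  v_rel·d = 52 > 0  ⇒  inside

inside=yes margin=1204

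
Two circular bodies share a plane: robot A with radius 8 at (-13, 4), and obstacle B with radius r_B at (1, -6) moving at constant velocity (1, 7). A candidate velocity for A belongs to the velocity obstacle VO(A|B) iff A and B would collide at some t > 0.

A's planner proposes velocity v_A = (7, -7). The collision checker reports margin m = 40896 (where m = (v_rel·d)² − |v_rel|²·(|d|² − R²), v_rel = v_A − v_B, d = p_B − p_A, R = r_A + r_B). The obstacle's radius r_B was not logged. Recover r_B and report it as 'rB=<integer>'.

m = 40896
d = (14, -10);  v_rel = (6, -14),  |v_rel|² = 232
v_rel×d = (6)·(-10) − (-14)·(14) = 136
since m = R²·232 − 136²:  R² = (18496 + 40896) / 232 = 256
R = √256 = 16  ⇒  r_B = 16 − 8 = 8

rB=8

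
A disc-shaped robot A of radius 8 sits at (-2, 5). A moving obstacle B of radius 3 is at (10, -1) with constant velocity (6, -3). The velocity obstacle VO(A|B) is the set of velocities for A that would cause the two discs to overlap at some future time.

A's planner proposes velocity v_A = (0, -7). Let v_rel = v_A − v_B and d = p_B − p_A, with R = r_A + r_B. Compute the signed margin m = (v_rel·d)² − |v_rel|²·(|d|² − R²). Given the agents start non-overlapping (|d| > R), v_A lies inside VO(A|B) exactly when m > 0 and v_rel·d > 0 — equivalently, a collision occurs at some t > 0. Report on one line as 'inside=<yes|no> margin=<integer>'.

d = (12, -6),  |d|² = 180;  R = 8+3 = 11,  c = 180−11² = 59
v_rel = (-6, -4),  |v_rel|² = 52;  v_rel·d = (-6)·(12) + (-4)·(-6) = -48
52·t² + 96·t + 59 = 0  ⇒  m = (-48)² − 52·59 = -764
m = -764 < 0,  v_rel·d = -48 < 0  ⇒  outside

inside=no margin=-764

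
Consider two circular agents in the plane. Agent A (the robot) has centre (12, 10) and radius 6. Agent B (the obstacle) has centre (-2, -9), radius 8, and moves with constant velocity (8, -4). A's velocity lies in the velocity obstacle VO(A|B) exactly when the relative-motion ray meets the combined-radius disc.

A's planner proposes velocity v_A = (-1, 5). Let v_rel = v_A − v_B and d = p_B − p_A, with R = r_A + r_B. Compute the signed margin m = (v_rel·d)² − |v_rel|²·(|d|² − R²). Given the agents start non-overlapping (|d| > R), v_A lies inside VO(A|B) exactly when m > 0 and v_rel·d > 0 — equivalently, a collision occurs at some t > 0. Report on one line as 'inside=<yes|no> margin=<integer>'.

d = (-14, -19),  |d|² = 557;  R = 6+8 = 14,  c = 557−14² = 361
v_rel = (-9, 9),  |v_rel|² = 162;  v_rel·d = (-9)·(-14) + (9)·(-19) = -45
162·t² + 90·t + 361 = 0  ⇒  m = (-45)² − 162·361 = -56457
m = -56457 < 0,  v_rel·d = -45 < 0  ⇒  outside

inside=no margin=-56457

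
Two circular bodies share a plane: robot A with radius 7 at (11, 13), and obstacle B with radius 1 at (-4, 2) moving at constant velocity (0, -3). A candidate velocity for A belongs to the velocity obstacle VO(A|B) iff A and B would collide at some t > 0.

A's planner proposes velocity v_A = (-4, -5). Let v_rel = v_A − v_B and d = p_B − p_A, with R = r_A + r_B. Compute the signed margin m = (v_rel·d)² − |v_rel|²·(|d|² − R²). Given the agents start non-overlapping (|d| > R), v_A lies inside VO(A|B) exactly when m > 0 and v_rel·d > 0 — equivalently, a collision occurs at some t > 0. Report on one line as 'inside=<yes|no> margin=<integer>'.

d = (-15, -11),  |d|² = 346;  R = 7+1 = 8,  c = 346−8² = 282
v_rel = (-4, -2),  |v_rel|² = 20;  v_rel·d = (-4)·(-15) + (-2)·(-11) = 82
20·t² − 164·t + 282 = 0  ⇒  m = 82² − 20·282 = 1084
m = 1084 > 0,  v_rel·d = 82 > 0  ⇒  inside

inside=yes margin=1084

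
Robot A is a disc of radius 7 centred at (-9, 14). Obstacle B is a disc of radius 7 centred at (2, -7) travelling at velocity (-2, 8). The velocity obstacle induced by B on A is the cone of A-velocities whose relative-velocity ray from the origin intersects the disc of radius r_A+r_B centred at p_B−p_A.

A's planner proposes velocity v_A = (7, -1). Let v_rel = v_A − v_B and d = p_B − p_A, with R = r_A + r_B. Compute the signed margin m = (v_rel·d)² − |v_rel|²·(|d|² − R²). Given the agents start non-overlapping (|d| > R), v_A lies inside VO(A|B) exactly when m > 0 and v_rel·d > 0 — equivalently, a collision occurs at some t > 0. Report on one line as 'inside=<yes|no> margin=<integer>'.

d = (11, -21),  |d|² = 562;  R = 7+7 = 14,  c = 562−14² = 366
v_rel = (9, -9),  |v_rel|² = 162;  v_rel·d = (9)·(11) + (-9)·(-21) = 288
162·t² − 576·t + 366 = 0  ⇒  m = 288² − 162·366 = 23652
m = 23652 > 0,  v_rel·d = 288 > 0  ⇒  inside

inside=yes margin=23652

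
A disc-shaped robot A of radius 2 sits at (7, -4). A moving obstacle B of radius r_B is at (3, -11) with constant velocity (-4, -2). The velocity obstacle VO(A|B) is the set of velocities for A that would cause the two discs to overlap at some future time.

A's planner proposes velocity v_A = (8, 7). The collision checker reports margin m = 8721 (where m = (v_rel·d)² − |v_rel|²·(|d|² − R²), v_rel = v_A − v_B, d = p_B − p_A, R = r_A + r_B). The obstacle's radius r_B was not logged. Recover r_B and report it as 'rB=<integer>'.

m = 8721
d = (-4, -7);  v_rel = (12, 9),  |v_rel|² = 225
v_rel×d = (12)·(-7) − (9)·(-4) = -48
since m = R²·225 − (-48)²:  R² = (2304 + 8721) / 225 = 49
R = √49 = 7  ⇒  r_B = 7 − 2 = 5

rB=5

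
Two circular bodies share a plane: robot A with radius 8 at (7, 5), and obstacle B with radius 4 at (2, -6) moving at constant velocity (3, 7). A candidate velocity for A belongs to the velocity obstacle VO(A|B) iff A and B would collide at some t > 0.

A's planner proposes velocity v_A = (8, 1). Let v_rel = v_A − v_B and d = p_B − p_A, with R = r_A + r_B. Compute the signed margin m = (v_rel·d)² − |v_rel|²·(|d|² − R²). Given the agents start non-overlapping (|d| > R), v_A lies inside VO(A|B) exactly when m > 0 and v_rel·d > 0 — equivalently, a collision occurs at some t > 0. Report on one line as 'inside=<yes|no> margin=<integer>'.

d = (-5, -11),  |d|² = 146;  R = 8+4 = 12,  c = 146−12² = 2
v_rel = (5, -6),  |v_rel|² = 61;  v_rel·d = (5)·(-5) + (-6)·(-11) = 41
61·t² − 82·t + 2 = 0  ⇒  m = 41² − 61·2 = 1559
m = 1559 > 0,  v_rel·d = 41 > 0  ⇒  inside

inside=yes margin=1559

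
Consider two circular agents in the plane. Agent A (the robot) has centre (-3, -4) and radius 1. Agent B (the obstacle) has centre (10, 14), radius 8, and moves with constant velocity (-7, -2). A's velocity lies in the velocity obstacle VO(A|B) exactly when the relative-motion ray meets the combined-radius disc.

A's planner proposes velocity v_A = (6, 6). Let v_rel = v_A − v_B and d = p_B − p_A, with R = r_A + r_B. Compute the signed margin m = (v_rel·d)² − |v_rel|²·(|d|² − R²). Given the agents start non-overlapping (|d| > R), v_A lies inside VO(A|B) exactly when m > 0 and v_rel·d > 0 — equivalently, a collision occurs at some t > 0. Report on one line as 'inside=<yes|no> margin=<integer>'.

d = (13, 18),  |d|² = 493;  R = 1+8 = 9,  c = 493−9² = 412
v_rel = (13, 8),  |v_rel|² = 233;  v_rel·d = (13)·(13) + (8)·(18) = 313
233·t² − 626·t + 412 = 0  ⇒  m = 313² − 233·412 = 1973
m = 1973 > 0,  v_rel·d = 313 > 0  ⇒  inside

inside=yes margin=1973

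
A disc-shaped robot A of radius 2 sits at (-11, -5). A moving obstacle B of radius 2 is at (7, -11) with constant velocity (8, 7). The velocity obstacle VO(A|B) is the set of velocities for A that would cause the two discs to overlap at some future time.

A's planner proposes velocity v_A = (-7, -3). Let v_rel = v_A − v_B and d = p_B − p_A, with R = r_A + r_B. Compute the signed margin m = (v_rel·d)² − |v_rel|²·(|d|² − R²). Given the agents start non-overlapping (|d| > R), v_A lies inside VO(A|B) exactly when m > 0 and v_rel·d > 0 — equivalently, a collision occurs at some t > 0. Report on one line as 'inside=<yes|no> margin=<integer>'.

d = (18, -6),  |d|² = 360;  R = 2+2 = 4,  c = 360−4² = 344
v_rel = (-15, -10),  |v_rel|² = 325;  v_rel·d = (-15)·(18) + (-10)·(-6) = -210
325·t² + 420·t + 344 = 0  ⇒  m = (-210)² − 325·344 = -67700
m = -67700 < 0,  v_rel·d = -210 < 0  ⇒  outside

inside=no margin=-67700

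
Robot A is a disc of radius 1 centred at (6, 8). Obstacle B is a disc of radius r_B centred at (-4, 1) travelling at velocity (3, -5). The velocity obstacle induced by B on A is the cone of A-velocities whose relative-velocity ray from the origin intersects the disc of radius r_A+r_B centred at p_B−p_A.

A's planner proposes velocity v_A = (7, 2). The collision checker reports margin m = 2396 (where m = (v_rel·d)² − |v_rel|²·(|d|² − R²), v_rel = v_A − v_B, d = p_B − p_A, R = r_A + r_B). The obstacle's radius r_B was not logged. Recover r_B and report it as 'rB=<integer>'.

m = 2396
d = (-10, -7);  v_rel = (4, 7),  |v_rel|² = 65
v_rel×d = (4)·(-7) − (7)·(-10) = 42
since m = R²·65 − 42²:  R² = (1764 + 2396) / 65 = 64
R = √64 = 8  ⇒  r_B = 8 − 1 = 7

rB=7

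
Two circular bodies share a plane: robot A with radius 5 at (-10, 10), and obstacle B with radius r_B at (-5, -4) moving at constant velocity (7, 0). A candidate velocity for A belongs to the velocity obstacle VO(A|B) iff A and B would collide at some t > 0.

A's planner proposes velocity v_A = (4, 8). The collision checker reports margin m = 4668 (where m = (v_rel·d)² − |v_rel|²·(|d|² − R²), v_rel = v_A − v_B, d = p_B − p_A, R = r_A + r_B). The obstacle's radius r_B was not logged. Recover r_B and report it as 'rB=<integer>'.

m = 4668
d = (5, -14);  v_rel = (-3, 8),  |v_rel|² = 73
v_rel×d = (-3)·(-14) − (8)·(5) = 2
since m = R²·73 − 2²:  R² = (4 + 4668) / 73 = 64
R = √64 = 8  ⇒  r_B = 8 − 5 = 3

rB=3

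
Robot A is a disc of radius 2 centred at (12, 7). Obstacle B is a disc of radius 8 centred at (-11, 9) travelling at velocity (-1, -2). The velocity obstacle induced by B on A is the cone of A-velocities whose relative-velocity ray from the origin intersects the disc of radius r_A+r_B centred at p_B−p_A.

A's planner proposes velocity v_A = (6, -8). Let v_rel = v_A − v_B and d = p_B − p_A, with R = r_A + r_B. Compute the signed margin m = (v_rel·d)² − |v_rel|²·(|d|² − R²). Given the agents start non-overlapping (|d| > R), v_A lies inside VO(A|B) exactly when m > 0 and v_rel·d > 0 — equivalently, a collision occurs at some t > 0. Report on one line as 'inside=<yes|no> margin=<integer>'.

d = (-23, 2),  |d|² = 533;  R = 2+8 = 10,  c = 533−10² = 433
v_rel = (7, -6),  |v_rel|² = 85;  v_rel·d = (7)·(-23) + (-6)·(2) = -173
85·t² + 346·t + 433 = 0  ⇒  m = (-173)² − 85·433 = -6876
m = -6876 < 0,  v_rel·d = -173 < 0  ⇒  outside

inside=no margin=-6876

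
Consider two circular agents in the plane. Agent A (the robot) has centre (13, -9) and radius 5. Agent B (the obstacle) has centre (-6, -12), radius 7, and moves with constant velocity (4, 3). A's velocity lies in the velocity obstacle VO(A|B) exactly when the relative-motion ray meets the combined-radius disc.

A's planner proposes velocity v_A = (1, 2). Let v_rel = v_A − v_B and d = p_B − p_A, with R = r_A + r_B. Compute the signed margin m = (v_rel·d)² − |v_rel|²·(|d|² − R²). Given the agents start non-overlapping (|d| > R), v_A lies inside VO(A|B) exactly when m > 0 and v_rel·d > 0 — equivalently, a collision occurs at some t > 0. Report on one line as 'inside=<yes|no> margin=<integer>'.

d = (-19, -3),  |d|² = 370;  R = 5+7 = 12,  c = 370−12² = 226
v_rel = (-3, -1),  |v_rel|² = 10;  v_rel·d = (-3)·(-19) + (-1)·(-3) = 60
10·t² − 120·t + 226 = 0  ⇒  m = 60² − 10·226 = 1340
m = 1340 > 0,  v_rel·d = 60 > 0  ⇒  inside

inside=yes margin=1340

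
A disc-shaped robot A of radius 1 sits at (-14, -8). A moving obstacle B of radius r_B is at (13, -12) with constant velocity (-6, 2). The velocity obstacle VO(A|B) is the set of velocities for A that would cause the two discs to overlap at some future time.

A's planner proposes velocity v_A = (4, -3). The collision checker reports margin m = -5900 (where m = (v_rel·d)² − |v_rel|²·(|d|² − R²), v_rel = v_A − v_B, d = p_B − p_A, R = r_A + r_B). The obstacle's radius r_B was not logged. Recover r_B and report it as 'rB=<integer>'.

m = -5900
d = (27, -4);  v_rel = (10, -5),  |v_rel|² = 125
v_rel×d = (10)·(-4) − (-5)·(27) = 95
since m = R²·125 − 95²:  R² = (9025 + -5900) / 125 = 25
R = √25 = 5  ⇒  r_B = 5 − 1 = 4

rB=4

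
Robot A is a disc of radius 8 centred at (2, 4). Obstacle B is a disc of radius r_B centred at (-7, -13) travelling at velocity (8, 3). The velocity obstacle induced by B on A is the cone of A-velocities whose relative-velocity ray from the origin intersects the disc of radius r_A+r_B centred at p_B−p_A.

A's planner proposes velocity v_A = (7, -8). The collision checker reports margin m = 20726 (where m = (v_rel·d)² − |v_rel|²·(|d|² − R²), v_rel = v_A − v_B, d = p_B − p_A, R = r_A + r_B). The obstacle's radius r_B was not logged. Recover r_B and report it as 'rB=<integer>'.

m = 20726
d = (-9, -17);  v_rel = (-1, -11),  |v_rel|² = 122
v_rel×d = (-1)·(-17) − (-11)·(-9) = -82
since m = R²·122 − (-82)²:  R² = (6724 + 20726) / 122 = 225
R = √225 = 15  ⇒  r_B = 15 − 8 = 7

rB=7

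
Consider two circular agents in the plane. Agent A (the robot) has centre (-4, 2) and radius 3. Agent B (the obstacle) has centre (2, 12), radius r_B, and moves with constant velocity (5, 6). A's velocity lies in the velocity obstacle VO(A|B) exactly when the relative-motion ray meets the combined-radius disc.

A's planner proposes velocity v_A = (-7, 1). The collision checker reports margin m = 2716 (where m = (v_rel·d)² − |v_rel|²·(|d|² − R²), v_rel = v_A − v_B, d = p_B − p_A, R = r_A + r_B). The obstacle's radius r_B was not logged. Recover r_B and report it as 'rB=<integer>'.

m = 2716
d = (6, 10);  v_rel = (-12, -5),  |v_rel|² = 169
v_rel×d = (-12)·(10) − (-5)·(6) = -90
since m = R²·169 − (-90)²:  R² = (8100 + 2716) / 169 = 64
R = √64 = 8  ⇒  r_B = 8 − 3 = 5

rB=5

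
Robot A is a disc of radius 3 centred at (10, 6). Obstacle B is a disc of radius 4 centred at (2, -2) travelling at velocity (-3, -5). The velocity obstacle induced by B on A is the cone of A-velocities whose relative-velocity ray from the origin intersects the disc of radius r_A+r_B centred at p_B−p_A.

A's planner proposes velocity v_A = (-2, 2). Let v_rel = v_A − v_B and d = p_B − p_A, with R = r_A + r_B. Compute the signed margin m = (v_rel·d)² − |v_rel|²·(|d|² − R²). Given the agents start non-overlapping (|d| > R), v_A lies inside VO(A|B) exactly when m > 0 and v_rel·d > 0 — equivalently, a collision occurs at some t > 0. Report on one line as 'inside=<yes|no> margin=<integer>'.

d = (-8, -8),  |d|² = 128;  R = 3+4 = 7,  c = 128−7² = 79
v_rel = (1, 7),  |v_rel|² = 50;  v_rel·d = (1)·(-8) + (7)·(-8) = -64
50·t² + 128·t + 79 = 0  ⇒  m = (-64)² − 50·79 = 146
m = 146 > 0,  v_rel·d = -64 < 0  ⇒  outside

inside=no margin=146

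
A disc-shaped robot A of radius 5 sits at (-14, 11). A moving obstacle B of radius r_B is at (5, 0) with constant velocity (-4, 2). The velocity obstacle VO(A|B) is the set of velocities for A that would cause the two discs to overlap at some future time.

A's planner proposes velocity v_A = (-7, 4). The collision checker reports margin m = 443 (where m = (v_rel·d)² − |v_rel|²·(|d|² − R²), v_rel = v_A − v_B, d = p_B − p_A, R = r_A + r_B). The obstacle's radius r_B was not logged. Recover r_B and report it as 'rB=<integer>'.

m = 443
d = (19, -11);  v_rel = (-3, 2),  |v_rel|² = 13
v_rel×d = (-3)·(-11) − (2)·(19) = -5
since m = R²·13 − (-5)²:  R² = (25 + 443) / 13 = 36
R = √36 = 6  ⇒  r_B = 6 − 5 = 1

rB=1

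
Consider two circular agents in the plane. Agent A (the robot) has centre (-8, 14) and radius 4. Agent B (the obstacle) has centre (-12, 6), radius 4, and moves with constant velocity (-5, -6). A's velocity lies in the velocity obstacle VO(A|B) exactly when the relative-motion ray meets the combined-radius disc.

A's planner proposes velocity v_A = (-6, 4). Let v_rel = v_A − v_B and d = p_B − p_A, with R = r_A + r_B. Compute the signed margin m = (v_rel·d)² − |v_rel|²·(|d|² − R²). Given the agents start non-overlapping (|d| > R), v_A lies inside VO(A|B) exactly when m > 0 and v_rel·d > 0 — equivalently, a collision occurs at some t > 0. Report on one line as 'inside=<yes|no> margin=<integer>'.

d = (-4, -8),  |d|² = 80;  R = 4+4 = 8,  c = 80−8² = 16
v_rel = (-1, 10),  |v_rel|² = 101;  v_rel·d = (-1)·(-4) + (10)·(-8) = -76
101·t² + 152·t + 16 = 0  ⇒  m = (-76)² − 101·16 = 4160
m = 4160 > 0,  v_rel·d = -76 < 0  ⇒  outside

inside=no margin=4160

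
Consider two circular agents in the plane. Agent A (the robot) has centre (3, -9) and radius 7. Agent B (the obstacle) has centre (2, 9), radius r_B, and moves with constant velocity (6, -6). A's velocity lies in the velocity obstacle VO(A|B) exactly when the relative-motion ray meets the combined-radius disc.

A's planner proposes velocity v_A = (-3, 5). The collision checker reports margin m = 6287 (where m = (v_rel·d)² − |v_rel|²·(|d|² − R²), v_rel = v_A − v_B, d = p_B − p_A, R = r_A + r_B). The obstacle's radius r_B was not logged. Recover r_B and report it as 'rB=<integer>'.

m = 6287
d = (-1, 18);  v_rel = (-9, 11),  |v_rel|² = 202
v_rel×d = (-9)·(18) − (11)·(-1) = -151
since m = R²·202 − (-151)²:  R² = (22801 + 6287) / 202 = 144
R = √144 = 12  ⇒  r_B = 12 − 7 = 5

rB=5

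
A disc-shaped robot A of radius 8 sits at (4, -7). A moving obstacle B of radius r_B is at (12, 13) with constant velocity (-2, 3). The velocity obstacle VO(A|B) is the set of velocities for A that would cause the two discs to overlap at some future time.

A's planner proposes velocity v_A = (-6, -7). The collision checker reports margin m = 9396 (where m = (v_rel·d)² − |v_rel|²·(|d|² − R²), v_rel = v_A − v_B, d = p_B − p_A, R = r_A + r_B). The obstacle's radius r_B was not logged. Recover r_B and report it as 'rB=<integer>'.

m = 9396
d = (8, 20);  v_rel = (-4, -10),  |v_rel|² = 116
v_rel×d = (-4)·(20) − (-10)·(8) = 0
since m = R²·116 − 0²:  R² = (0 + 9396) / 116 = 81
R = √81 = 9  ⇒  r_B = 9 − 8 = 1

rB=1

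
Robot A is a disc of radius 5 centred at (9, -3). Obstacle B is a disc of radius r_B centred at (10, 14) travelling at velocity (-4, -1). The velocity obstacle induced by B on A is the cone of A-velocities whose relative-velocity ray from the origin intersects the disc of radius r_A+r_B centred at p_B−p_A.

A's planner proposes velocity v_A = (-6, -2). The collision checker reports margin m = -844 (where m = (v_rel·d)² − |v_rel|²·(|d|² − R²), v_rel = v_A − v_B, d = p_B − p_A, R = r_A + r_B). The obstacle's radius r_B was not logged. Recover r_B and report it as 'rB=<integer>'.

m = -844
d = (1, 17);  v_rel = (-2, -1),  |v_rel|² = 5
v_rel×d = (-2)·(17) − (-1)·(1) = -33
since m = R²·5 − (-33)²:  R² = (1089 + -844) / 5 = 49
R = √49 = 7  ⇒  r_B = 7 − 5 = 2

rB=2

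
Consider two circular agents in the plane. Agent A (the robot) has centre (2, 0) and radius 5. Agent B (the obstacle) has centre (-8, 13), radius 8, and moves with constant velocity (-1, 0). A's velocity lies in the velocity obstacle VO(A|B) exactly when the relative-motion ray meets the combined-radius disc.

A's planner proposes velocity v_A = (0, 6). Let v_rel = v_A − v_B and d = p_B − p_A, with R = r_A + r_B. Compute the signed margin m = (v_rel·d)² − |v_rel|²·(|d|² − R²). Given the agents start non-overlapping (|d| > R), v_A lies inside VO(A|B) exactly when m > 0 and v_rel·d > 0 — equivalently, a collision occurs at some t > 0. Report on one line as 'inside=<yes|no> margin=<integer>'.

d = (-10, 13),  |d|² = 269;  R = 5+8 = 13,  c = 269−13² = 100
v_rel = (1, 6),  |v_rel|² = 37;  v_rel·d = (1)·(-10) + (6)·(13) = 68
37·t² − 136·t + 100 = 0  ⇒  m = 68² − 37·100 = 924
m = 924 > 0,  v_rel·d = 68 > 0  ⇒  inside

inside=yes margin=924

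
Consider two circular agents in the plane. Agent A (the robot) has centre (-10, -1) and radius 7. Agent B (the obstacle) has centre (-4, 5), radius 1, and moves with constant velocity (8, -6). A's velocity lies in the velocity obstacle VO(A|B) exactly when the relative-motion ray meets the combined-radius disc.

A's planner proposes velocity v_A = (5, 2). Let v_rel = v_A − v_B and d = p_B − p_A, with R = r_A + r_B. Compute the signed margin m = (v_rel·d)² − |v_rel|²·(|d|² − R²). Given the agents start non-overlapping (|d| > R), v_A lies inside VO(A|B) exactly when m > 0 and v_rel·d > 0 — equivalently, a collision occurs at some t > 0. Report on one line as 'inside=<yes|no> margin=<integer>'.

d = (6, 6),  |d|² = 72;  R = 7+1 = 8,  c = 72−8² = 8
v_rel = (-3, 8),  |v_rel|² = 73;  v_rel·d = (-3)·(6) + (8)·(6) = 30
73·t² − 60·t + 8 = 0  ⇒  m = 30² − 73·8 = 316
m = 316 > 0,  v_rel·d = 30 > 0  ⇒  inside

inside=yes margin=316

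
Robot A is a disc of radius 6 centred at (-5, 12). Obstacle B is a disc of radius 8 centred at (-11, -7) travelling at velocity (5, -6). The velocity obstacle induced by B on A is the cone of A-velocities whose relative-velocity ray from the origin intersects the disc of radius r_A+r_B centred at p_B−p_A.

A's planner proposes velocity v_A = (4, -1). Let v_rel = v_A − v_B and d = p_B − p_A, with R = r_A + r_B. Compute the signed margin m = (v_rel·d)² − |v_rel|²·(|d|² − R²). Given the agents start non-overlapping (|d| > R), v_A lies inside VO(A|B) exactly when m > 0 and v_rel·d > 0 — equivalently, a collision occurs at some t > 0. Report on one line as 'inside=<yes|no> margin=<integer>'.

d = (-6, -19),  |d|² = 397;  R = 6+8 = 14,  c = 397−14² = 201
v_rel = (-1, 5),  |v_rel|² = 26;  v_rel·d = (-1)·(-6) + (5)·(-19) = -89
26·t² + 178·t + 201 = 0  ⇒  m = (-89)² − 26·201 = 2695
m = 2695 > 0,  v_rel·d = -89 < 0  ⇒  outside

inside=no margin=2695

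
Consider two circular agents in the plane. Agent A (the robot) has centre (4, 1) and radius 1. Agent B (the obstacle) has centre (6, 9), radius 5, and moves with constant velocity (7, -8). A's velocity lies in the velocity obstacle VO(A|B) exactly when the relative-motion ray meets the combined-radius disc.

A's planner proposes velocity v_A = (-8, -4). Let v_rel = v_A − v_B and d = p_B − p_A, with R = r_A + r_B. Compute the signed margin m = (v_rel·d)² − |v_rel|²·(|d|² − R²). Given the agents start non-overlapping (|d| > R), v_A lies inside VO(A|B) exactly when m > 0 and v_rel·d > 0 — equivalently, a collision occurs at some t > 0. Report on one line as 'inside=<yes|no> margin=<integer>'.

d = (2, 8),  |d|² = 68;  R = 1+5 = 6,  c = 68−6² = 32
v_rel = (-15, 4),  |v_rel|² = 241;  v_rel·d = (-15)·(2) + (4)·(8) = 2
241·t² − 4·t + 32 = 0  ⇒  m = 2² − 241·32 = -7708
m = -7708 < 0,  v_rel·d = 2 > 0  ⇒  outside

inside=no margin=-7708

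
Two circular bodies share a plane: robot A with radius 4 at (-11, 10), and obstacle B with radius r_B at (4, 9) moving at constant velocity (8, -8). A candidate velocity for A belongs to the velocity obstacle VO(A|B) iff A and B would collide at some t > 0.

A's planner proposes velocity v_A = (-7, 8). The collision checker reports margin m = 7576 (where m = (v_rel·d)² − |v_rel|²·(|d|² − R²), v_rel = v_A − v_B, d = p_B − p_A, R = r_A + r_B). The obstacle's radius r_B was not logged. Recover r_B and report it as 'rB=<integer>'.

m = 7576
d = (15, -1);  v_rel = (-15, 16),  |v_rel|² = 481
v_rel×d = (-15)·(-1) − (16)·(15) = -225
since m = R²·481 − (-225)²:  R² = (50625 + 7576) / 481 = 121
R = √121 = 11  ⇒  r_B = 11 − 4 = 7

rB=7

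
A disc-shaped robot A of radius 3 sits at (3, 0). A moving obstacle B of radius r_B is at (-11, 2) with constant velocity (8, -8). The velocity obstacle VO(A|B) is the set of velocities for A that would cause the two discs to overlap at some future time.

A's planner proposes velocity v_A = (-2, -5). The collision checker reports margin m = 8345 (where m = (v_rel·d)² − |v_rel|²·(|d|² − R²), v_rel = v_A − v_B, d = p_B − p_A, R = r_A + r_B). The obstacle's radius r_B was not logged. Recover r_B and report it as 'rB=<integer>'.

m = 8345
d = (-14, 2);  v_rel = (-10, 3),  |v_rel|² = 109
v_rel×d = (-10)·(2) − (3)·(-14) = 22
since m = R²·109 − 22²:  R² = (484 + 8345) / 109 = 81
R = √81 = 9  ⇒  r_B = 9 − 3 = 6

rB=6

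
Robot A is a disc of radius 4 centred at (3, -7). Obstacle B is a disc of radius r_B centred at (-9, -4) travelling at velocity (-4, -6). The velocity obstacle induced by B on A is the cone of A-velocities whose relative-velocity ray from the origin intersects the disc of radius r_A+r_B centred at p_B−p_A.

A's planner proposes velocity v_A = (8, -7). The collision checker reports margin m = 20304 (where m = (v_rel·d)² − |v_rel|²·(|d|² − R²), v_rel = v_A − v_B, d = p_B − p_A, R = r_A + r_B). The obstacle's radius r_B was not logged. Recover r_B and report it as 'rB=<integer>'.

m = 20304
d = (-12, 3);  v_rel = (12, -1),  |v_rel|² = 145
v_rel×d = (12)·(3) − (-1)·(-12) = 24
since m = R²·145 − 24²:  R² = (576 + 20304) / 145 = 144
R = √144 = 12  ⇒  r_B = 12 − 4 = 8

rB=8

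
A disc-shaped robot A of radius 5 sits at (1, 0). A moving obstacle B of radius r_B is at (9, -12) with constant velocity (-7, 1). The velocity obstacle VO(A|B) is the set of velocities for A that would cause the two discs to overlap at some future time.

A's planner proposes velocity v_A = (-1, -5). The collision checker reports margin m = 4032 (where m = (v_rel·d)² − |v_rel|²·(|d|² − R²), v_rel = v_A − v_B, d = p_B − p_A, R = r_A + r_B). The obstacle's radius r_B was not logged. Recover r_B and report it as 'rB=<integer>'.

m = 4032
d = (8, -12);  v_rel = (6, -6),  |v_rel|² = 72
v_rel×d = (6)·(-12) − (-6)·(8) = -24
since m = R²·72 − (-24)²:  R² = (576 + 4032) / 72 = 64
R = √64 = 8  ⇒  r_B = 8 − 5 = 3

rB=3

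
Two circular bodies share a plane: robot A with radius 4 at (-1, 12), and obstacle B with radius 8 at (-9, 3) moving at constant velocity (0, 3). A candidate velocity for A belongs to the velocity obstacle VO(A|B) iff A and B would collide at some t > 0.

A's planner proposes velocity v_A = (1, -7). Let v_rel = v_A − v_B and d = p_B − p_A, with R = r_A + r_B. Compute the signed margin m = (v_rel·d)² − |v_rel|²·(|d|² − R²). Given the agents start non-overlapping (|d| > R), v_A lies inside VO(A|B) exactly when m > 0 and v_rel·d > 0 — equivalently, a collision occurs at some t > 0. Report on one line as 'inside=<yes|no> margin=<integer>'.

d = (-8, -9),  |d|² = 145;  R = 4+8 = 12,  c = 145−12² = 1
v_rel = (1, -10),  |v_rel|² = 101;  v_rel·d = (1)·(-8) + (-10)·(-9) = 82
101·t² − 164·t + 1 = 0  ⇒  m = 82² − 101·1 = 6623
m = 6623 > 0,  v_rel·d = 82 > 0  ⇒  inside

inside=yes margin=6623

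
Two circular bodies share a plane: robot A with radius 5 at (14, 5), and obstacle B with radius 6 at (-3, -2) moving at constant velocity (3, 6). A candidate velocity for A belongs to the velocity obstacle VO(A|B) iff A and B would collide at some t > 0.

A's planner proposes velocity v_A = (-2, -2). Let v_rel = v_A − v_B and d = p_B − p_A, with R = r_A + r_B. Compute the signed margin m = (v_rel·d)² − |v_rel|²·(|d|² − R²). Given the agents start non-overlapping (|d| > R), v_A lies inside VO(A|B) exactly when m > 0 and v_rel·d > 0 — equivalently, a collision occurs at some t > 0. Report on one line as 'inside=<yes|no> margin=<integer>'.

d = (-17, -7),  |d|² = 338;  R = 5+6 = 11,  c = 338−11² = 217
v_rel = (-5, -8),  |v_rel|² = 89;  v_rel·d = (-5)·(-17) + (-8)·(-7) = 141
89·t² − 282·t + 217 = 0  ⇒  m = 141² − 89·217 = 568
m = 568 > 0,  v_rel·d = 141 > 0  ⇒  inside

inside=yes margin=568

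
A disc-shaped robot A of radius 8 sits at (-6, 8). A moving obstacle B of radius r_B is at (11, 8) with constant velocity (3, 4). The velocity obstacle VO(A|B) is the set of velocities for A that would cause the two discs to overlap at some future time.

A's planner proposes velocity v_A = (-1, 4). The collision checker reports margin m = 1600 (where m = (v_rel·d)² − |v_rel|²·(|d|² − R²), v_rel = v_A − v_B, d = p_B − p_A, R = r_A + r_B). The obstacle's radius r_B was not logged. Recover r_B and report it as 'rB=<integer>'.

m = 1600
d = (17, 0);  v_rel = (-4, 0),  |v_rel|² = 16
v_rel×d = (-4)·(0) − (0)·(17) = 0
since m = R²·16 − 0²:  R² = (0 + 1600) / 16 = 100
R = √100 = 10  ⇒  r_B = 10 − 8 = 2

rB=2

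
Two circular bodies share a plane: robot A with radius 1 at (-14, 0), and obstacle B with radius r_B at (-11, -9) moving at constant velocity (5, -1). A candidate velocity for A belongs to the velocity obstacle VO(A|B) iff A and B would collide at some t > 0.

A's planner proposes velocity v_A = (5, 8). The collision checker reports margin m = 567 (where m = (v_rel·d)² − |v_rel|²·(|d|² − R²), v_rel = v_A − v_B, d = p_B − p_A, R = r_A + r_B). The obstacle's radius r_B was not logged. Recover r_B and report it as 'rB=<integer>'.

m = 567
d = (3, -9);  v_rel = (0, 9),  |v_rel|² = 81
v_rel×d = (0)·(-9) − (9)·(3) = -27
since m = R²·81 − (-27)²:  R² = (729 + 567) / 81 = 16
R = √16 = 4  ⇒  r_B = 4 − 1 = 3

rB=3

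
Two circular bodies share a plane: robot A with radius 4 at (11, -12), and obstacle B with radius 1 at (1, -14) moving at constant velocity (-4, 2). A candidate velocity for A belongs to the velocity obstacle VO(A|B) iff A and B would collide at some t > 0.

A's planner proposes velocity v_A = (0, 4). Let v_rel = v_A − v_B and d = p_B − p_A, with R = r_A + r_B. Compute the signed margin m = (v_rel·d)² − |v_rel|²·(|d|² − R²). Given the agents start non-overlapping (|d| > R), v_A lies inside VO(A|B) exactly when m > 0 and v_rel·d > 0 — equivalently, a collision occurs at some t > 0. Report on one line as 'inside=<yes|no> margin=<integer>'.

d = (-10, -2),  |d|² = 104;  R = 4+1 = 5,  c = 104−5² = 79
v_rel = (4, 2),  |v_rel|² = 20;  v_rel·d = (4)·(-10) + (2)·(-2) = -44
20·t² + 88·t + 79 = 0  ⇒  m = (-44)² − 20·79 = 356
m = 356 > 0,  v_rel·d = -44 < 0  ⇒  outside

inside=no margin=356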